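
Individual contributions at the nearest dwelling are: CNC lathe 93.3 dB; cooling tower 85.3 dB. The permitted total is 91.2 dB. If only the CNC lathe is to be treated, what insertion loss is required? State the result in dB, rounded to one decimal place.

3.4 dB

Everything except the CNC lathe sums to 10^(85.3/10) = 3.388e+08 in linear terms, 85.30 dB.
The limit corresponds to 10^(91.2/10) = 1.318e+09; subtracting the fixed part leaves 9.794e+08 for the CNC lathe, i.e. 89.91 dB.
Required insertion loss = 93.3 − 89.91 = 3.39 dB.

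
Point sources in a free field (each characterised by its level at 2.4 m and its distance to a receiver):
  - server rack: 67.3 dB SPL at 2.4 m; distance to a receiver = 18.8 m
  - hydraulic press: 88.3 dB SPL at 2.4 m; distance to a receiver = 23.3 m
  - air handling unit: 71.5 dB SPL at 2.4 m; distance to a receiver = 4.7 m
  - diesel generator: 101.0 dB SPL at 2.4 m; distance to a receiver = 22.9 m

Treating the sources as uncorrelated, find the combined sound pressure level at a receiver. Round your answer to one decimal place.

Propagate each source to the receiver with L = L_ref − 20·log₁₀(r/r_ref), then add intensities.
server rack: 67.3 − 20·log₁₀(18.8/2.4) = 67.3 − 17.88 = 49.42 dB SPL.
hydraulic press: 88.3 − 20·log₁₀(23.3/2.4) = 88.3 − 19.74 = 68.56 dB SPL.
air handling unit: 71.5 − 20·log₁₀(4.7/2.4) = 71.5 − 5.84 = 65.66 dB SPL.
diesel generator: 101.0 − 20·log₁₀(22.9/2.4) = 101.0 − 19.59 = 81.41 dB SPL.
Σ 10^(L/10) = 1.492e+08 → L_total = 10·log₁₀(1.492e+08) = 81.74 dB SPL.

81.7 dB SPL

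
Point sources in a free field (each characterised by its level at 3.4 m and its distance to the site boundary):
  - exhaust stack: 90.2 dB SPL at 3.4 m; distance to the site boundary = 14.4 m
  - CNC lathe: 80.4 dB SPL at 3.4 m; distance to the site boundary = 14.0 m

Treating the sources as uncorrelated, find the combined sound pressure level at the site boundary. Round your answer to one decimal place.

First find each source's level at the receiver (point-source: −20·log₁₀(r/r_ref)), then combine on an intensity basis.
exhaust stack: 90.2 − 20·log₁₀(14.4/3.4) = 90.2 − 12.54 = 77.66 dB SPL.
CNC lathe: 80.4 − 20·log₁₀(14.0/3.4) = 80.4 − 12.29 = 68.11 dB SPL.
Σ 10^(L/10) = 6.484e+07 → L_total = 10·log₁₀(6.484e+07) = 78.12 dB SPL.

78.1 dB SPL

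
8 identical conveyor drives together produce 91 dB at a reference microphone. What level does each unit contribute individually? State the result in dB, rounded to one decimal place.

For N identical incoherent sources L_total = L₁ + 10·log₁₀ N, so L₁ = 91 − 10·log₁₀(8) = 91 − 9.031.

82.0 dB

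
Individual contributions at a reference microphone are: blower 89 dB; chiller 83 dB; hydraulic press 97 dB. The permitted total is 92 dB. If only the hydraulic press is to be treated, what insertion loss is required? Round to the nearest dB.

9 dB

The untreated sources together contribute 10^(89/10) + 10^(83/10) = 9.939e+08, i.e. 89.97 dB.
To meet 92 dB overall, the treated hydraulic press may contribute at most 10^(92/10) − 9.939e+08 = 5.910e+08, i.e. 87.72 dB.
So the hydraulic press must be reduced from 97 to 87.72 dB: IL = 9.28 dB.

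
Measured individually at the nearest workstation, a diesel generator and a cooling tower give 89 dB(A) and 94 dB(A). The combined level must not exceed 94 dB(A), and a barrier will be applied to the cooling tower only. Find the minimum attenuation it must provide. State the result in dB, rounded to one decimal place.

1.7 dB

Fixed contribution from the other source: Σ 10^(L/10) = 10^(89/10) = 7.943e+08 (89.00 dB(A)).
To meet 94 dB(A) overall, the treated cooling tower may contribute at most 10^(94/10) − 7.943e+08 = 1.718e+09, i.e. 92.35 dB(A).
So the cooling tower must be reduced from 94 to 92.35 dB(A): IL = 1.65 dB.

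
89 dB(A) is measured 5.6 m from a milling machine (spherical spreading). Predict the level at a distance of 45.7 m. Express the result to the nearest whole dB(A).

Point-source attenuation: ΔL = 20·log₁₀(r₂/r₁) = 20·log₁₀(45.7/5.6) = 18.235 dB.
L₂ = 89 − 20·log₁₀(45.7/5.6) = 89 − 18.235 = 70.77 dB(A).

71 dB(A)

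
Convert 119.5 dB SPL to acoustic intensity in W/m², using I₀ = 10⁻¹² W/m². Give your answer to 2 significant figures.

0.89 W/m²

I = I₀·10^(L/10) = 10⁻¹² × 10^(119.5/10) = 10^(-0.050).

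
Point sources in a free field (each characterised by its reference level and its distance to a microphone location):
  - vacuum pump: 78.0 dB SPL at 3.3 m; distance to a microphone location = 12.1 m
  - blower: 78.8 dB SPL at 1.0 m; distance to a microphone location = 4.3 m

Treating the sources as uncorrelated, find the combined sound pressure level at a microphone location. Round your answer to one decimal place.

69.4 dB SPL

Apply inverse-square spreading to bring every level to the receiver, then sum 10^(L/10).
vacuum pump: 78.0 − 20·log₁₀(12.1/3.3) = 78.0 − 11.29 = 66.71 dB SPL.
blower: 78.8 − 20·log₁₀(4.3/1.0) = 78.8 − 12.67 = 66.13 dB SPL.
Σ 10^(L/10) = 8.796e+06 → L_total = 10·log₁₀(8.796e+06) = 69.44 dB SPL.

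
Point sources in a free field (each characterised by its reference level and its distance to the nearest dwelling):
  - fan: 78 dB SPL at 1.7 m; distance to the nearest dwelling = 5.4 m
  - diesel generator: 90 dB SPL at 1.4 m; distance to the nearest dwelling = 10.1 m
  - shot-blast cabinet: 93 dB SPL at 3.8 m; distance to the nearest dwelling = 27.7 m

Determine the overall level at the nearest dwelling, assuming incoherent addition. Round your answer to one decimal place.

Apply inverse-square spreading to bring every level to the receiver, then sum 10^(L/10).
fan: 78 − 20·log₁₀(5.4/1.7) = 78 − 10.04 = 67.96 dB SPL.
diesel generator: 90 − 20·log₁₀(10.1/1.4) = 90 − 17.16 = 72.84 dB SPL.
shot-blast cabinet: 93 − 20·log₁₀(27.7/3.8) = 93 − 17.25 = 75.75 dB SPL.
Σ 10^(L/10) = 6.302e+07 → L_total = 10·log₁₀(6.302e+07) = 77.99 dB SPL.

78.0 dB SPL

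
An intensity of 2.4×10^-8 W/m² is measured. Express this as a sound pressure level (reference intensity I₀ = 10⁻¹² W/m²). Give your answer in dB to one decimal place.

Dividing by I₀ shifts the exponent by 12: I/I₀ = 2.4×10^4.
L = 10·(0.3802 + 4) = 43.80 dB.

43.8 dB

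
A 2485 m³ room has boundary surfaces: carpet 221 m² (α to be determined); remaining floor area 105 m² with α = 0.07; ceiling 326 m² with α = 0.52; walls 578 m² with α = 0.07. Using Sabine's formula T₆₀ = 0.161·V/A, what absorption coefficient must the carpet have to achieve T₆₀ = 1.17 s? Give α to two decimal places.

Required total absorption A = 0.161·2485/1.17 = 341.95 m².
Absorption from the other surfaces = 105·0.07 + 326·0.52 + 578·0.07 = 217.33 m², so the carpet must supply 124.62 m² over 221 m².
α = 124.62/221 = 0.564.

0.56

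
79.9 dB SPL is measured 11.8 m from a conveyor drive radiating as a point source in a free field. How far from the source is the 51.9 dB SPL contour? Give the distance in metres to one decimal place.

For a point source L₁ − L₂ = 20·log₁₀(r₂/r₁), so r₂ = r₁·10^((L₁−L₂)/20).
r₂ = 11.8·10^((79.9−51.9)/20) = 11.8·10^(28.0/20) = 296.40 m.

296.4 m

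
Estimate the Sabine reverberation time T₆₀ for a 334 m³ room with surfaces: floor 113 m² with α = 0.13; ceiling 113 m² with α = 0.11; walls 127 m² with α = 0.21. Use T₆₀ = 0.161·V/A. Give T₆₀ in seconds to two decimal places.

Total absorption A = 113·0.13 + 113·0.11 + 127·0.21 = 53.79 m² sabins.
T₆₀ = 0.161 × 334 / 53.79 = 1.000 s.

1.00 s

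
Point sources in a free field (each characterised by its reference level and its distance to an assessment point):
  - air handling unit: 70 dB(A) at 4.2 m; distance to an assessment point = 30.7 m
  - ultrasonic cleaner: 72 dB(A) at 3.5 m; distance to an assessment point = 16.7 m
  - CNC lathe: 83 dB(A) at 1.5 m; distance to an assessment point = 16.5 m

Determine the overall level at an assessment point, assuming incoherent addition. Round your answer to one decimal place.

64.0 dB(A)

Apply inverse-square spreading to bring every level to the receiver, then sum 10^(L/10).
air handling unit: 70 − 20·log₁₀(30.7/4.2) = 70 − 17.28 = 52.72 dB(A).
ultrasonic cleaner: 72 − 20·log₁₀(16.7/3.5) = 72 − 13.57 = 58.43 dB(A).
CNC lathe: 83 − 20·log₁₀(16.5/1.5) = 83 − 20.83 = 62.17 dB(A).
Σ 10^(L/10) = 2.532e+06 → L_total = 10·log₁₀(2.532e+06) = 64.04 dB(A).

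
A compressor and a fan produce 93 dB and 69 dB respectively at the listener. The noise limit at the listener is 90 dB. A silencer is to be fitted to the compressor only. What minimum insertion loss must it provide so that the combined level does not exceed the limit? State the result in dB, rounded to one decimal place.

3.0 dB

Fixed contribution from the other source: Σ 10^(L/10) = 10^(69/10) = 7.943e+06 (69.00 dB).
To meet 90 dB overall, the treated compressor may contribute at most 10^(90/10) − 7.943e+06 = 9.921e+08, i.e. 89.97 dB.
So the compressor must be reduced from 93 to 89.97 dB: IL = 3.03 dB.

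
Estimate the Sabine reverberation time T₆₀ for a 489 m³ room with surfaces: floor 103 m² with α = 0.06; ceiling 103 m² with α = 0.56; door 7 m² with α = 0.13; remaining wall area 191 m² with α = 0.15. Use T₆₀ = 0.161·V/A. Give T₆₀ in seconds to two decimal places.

Summing Sᵢαᵢ: 103·0.06 + 103·0.56 + 7·0.13 + 191·0.15 = 93.42 m².
T₆₀ = 0.161 × 489 / 93.42 = 0.843 s.

0.84 s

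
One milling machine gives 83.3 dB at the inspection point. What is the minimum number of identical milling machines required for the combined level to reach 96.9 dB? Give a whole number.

Need L₁ + 10·log₁₀ N ≥ 96.9, i.e. log₁₀ N ≥ 1.36.
N ≥ 10^(13.6/10) = 22.909, so N = 23.

23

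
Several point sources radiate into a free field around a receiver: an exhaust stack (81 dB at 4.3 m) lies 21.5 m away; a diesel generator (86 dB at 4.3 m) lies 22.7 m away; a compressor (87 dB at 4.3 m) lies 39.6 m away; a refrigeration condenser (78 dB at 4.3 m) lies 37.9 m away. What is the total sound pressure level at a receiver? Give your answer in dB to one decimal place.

74.2 dB

Apply inverse-square spreading to bring every level to the receiver, then sum 10^(L/10).
exhaust stack: 81 − 20·log₁₀(21.5/4.3) = 81 − 13.98 = 67.02 dB.
diesel generator: 86 − 20·log₁₀(22.7/4.3) = 86 − 14.45 = 71.55 dB.
compressor: 87 − 20·log₁₀(39.6/4.3) = 87 − 19.28 = 67.72 dB.
refrigeration condenser: 78 − 20·log₁₀(37.9/4.3) = 78 − 18.90 = 59.10 dB.
Σ 10^(L/10) = 2.604e+07 → L_total = 10·log₁₀(2.604e+07) = 74.16 dB.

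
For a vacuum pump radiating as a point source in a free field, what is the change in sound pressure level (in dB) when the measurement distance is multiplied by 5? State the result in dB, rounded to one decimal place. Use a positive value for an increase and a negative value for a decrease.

-14.0 dB

With spherical spreading the level changes by −20·log₁₀(r₂/r₁).
ΔL = −20·log₁₀(5) = -13.98 dB.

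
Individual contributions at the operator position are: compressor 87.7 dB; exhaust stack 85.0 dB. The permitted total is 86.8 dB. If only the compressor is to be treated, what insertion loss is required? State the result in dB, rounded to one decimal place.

5.6 dB

Everything except the compressor sums to 10^(85.0/10) = 3.162e+08 in linear terms, 85.00 dB.
To meet 86.8 dB overall, the treated compressor may contribute at most 10^(86.8/10) − 3.162e+08 = 1.624e+08, i.e. 82.11 dB.
Required insertion loss = 87.7 − 82.11 = 5.59 dB.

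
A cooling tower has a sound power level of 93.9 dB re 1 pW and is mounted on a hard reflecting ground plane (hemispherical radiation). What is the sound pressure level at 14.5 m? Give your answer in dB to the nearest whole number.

63 dB

Free-field hemispherical radiation: L_p = L_w − 10·log₁₀(2π·r²), r = 14.5 m.
2π·r² = 1321 m², 10·log₁₀ of that is 31.209 dB.
L_p = 93.9 − 31.209 = 62.69 dB.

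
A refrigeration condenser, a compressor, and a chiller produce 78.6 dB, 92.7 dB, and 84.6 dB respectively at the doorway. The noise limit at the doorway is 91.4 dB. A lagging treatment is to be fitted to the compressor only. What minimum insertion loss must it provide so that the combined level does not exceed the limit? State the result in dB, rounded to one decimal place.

Everything except the compressor sums to 10^(78.6/10) + 10^(84.6/10) = 3.608e+08 in linear terms, 85.57 dB.
To meet 91.4 dB overall, the treated compressor may contribute at most 10^(91.4/10) − 3.608e+08 = 1.020e+09, i.e. 90.08 dB.
So the compressor must be reduced from 92.7 to 90.08 dB: IL = 2.62 dB.

2.6 dB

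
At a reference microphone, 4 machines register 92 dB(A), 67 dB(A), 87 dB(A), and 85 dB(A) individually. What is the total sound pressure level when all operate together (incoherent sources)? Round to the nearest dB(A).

94 dB(A)

For uncorrelated sources the intensities add, so convert each level to linear form, sum, and take 10·log₁₀ of the total.
Σ 10^(L/10) = 10^(92/10) + 10^(67/10) + 10^(87/10) + 10^(85/10) = 2.407e+09.
L_total = 10·log₁₀(2.407e+09) = 93.82 dB(A).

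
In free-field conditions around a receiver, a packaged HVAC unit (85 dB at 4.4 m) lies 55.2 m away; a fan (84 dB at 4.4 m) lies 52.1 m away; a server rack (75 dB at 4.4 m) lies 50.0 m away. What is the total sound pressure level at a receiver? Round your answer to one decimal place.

66.1 dB

Apply inverse-square spreading to bring every level to the receiver, then sum 10^(L/10).
packaged HVAC unit: 85 − 20·log₁₀(55.2/4.4) = 85 − 21.97 = 63.03 dB.
fan: 84 − 20·log₁₀(52.1/4.4) = 84 − 21.47 = 62.53 dB.
server rack: 75 − 20·log₁₀(50.0/4.4) = 75 − 21.11 = 53.89 dB.
Σ 10^(L/10) = 4.046e+06 → L_total = 10·log₁₀(4.046e+06) = 66.07 dB.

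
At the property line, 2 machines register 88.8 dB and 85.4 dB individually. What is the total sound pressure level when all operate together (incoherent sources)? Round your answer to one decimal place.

90.4 dB

For uncorrelated sources the intensities add, so convert each level to linear form, sum, and take 10·log₁₀ of the total.
Σ 10^(L/10) = 10^(88.8/10) + 10^(85.4/10) = 1.105e+09.
L_total = 10·log₁₀(1.105e+09) = 90.43 dB.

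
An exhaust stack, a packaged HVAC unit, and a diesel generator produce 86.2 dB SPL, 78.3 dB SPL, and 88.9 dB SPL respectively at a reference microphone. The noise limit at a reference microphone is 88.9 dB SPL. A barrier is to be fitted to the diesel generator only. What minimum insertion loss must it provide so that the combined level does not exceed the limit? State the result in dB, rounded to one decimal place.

Everything except the diesel generator sums to 10^(86.2/10) + 10^(78.3/10) = 4.845e+08 in linear terms, 86.85 dB SPL.
To meet 88.9 dB SPL overall, the treated diesel generator may contribute at most 10^(88.9/10) − 4.845e+08 = 2.918e+08, i.e. 84.65 dB SPL.
Required insertion loss = 88.9 − 84.65 = 4.25 dB.

4.2 dB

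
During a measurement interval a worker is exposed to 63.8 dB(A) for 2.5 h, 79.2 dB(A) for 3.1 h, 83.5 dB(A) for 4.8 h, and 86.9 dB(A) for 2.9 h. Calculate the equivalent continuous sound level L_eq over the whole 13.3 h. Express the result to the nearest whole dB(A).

83 dB(A)

Weight each interval's intensity by its duration and average over T = 13.3 h:
Σ tᵢ·10^(Lᵢ/10) = 2.5·10^(63.8/10) + 3.1·10^(79.2/10) + 4.8·10^(83.5/10) + 2.9·10^(86.9/10) = 2.759e+09.
L_eq = 10·log₁₀(2.759e+09/13.3) = 83.17 dB(A).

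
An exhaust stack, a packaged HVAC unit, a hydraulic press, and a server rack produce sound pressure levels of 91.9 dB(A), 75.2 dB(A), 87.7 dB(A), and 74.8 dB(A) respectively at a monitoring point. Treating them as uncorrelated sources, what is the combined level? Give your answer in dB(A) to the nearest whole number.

93 dB(A)

For uncorrelated sources the intensities add, so convert each level to linear form, sum, and take 10·log₁₀ of the total.
Σ 10^(L/10) = 10^(91.9/10) + 10^(75.2/10) + 10^(87.7/10) + 10^(74.8/10) = 2.201e+09.
L_total = 10·log₁₀(2.201e+09) = 93.43 dB(A).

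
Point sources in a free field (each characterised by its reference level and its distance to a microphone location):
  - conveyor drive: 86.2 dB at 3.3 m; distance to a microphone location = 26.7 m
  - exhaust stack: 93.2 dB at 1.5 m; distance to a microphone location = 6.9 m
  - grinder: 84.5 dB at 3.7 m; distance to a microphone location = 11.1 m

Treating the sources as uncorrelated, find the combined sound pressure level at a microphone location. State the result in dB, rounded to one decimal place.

81.3 dB

Apply inverse-square spreading to bring every level to the receiver, then sum 10^(L/10).
conveyor drive: 86.2 − 20·log₁₀(26.7/3.3) = 86.2 − 18.16 = 68.04 dB.
exhaust stack: 93.2 − 20·log₁₀(6.9/1.5) = 93.2 − 13.26 = 79.94 dB.
grinder: 84.5 − 20·log₁₀(11.1/3.7) = 84.5 − 9.54 = 74.96 dB.
Σ 10^(L/10) = 1.364e+08 → L_total = 10·log₁₀(1.364e+08) = 81.35 dB.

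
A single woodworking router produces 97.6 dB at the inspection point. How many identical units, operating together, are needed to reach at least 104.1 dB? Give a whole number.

The shortfall is 104.1 − 97.6 = 6.5 dB, and N units add 10·log₁₀ N, so need 10·log₁₀ N ≥ 6.5.
N ≥ 10^(6.5/10) = 4.467, so N = 5.

5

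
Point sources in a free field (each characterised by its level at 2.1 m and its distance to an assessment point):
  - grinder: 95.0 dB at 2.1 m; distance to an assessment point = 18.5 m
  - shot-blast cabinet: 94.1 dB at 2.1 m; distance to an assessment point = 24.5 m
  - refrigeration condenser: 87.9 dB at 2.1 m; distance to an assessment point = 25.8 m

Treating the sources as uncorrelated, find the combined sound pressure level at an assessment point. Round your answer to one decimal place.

78.0 dB

Apply inverse-square spreading to bring every level to the receiver, then sum 10^(L/10).
grinder: 95.0 − 20·log₁₀(18.5/2.1) = 95.0 − 18.90 = 76.10 dB.
shot-blast cabinet: 94.1 − 20·log₁₀(24.5/2.1) = 94.1 − 21.34 = 72.76 dB.
refrigeration condenser: 87.9 − 20·log₁₀(25.8/2.1) = 87.9 − 21.79 = 66.11 dB.
Σ 10^(L/10) = 6.372e+07 → L_total = 10·log₁₀(6.372e+07) = 78.04 dB.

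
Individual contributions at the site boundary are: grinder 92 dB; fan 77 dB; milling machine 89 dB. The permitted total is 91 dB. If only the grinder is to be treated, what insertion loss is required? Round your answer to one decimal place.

5.8 dB

The untreated sources together contribute 10^(77/10) + 10^(89/10) = 8.444e+08, i.e. 89.27 dB.
The limit corresponds to 10^(91/10) = 1.259e+09; subtracting the fixed part leaves 4.145e+08 for the grinder, i.e. 86.18 dB.
Required insertion loss = 92 − 86.18 = 5.82 dB.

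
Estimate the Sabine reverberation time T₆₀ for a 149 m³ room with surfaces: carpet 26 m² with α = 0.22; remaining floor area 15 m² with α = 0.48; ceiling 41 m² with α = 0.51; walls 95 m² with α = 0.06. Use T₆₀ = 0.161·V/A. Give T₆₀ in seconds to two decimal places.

A = Σ Sᵢαᵢ = 26·0.22 + 15·0.48 + 41·0.51 + 95·0.06 = 39.53 m².
T₆₀ = 0.161·V/A = 0.161·149/39.53 = 0.607 s.

0.61 s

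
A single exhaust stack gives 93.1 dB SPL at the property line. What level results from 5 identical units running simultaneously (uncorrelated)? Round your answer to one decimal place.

100.1 dB SPL

L_total = L₁ + 10·log₁₀ N for N identical incoherent sources.
L_total = 93.1 + 10·log₁₀(5) = 93.1 + 6.990 = 100.09 dB SPL.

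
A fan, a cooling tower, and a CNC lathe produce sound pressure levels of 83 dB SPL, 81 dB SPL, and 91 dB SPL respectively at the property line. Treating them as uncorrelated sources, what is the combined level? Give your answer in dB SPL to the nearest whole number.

For uncorrelated sources the intensities add, so convert each level to linear form, sum, and take 10·log₁₀ of the total.
Σ 10^(L/10) = 10^(83/10) + 10^(81/10) + 10^(91/10) = 1.584e+09.
L_total = 10·log₁₀(1.584e+09) = 92.00 dB SPL.

92 dB SPL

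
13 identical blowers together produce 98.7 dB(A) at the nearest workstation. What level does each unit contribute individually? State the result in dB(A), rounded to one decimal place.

13 equal contributions raise the level by 10·log₁₀ 13 = 11.139 dB, so each unit alone gives 98.7 − 11.139.

87.6 dB(A)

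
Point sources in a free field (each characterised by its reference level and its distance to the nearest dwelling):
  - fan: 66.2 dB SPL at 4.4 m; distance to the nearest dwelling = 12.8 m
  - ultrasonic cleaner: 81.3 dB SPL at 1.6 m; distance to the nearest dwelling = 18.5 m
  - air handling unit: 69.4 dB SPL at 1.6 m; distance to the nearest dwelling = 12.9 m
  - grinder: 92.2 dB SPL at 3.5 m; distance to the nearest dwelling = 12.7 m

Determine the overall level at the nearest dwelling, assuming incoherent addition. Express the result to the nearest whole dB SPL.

Apply inverse-square spreading to bring every level to the receiver, then sum 10^(L/10).
fan: 66.2 − 20·log₁₀(12.8/4.4) = 66.2 − 9.28 = 56.92 dB SPL.
ultrasonic cleaner: 81.3 − 20·log₁₀(18.5/1.6) = 81.3 − 21.26 = 60.04 dB SPL.
air handling unit: 69.4 − 20·log₁₀(12.9/1.6) = 69.4 − 18.13 = 51.27 dB SPL.
grinder: 92.2 − 20·log₁₀(12.7/3.5) = 92.2 − 11.19 = 81.01 dB SPL.
Σ 10^(L/10) = 1.277e+08 → L_total = 10·log₁₀(1.277e+08) = 81.06 dB SPL.

81 dB SPL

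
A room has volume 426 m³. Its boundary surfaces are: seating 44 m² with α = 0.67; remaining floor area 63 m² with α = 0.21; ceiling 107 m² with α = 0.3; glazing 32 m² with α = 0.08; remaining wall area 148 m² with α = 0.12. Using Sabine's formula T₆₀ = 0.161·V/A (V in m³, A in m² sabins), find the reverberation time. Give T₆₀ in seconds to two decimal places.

0.72 s

Total absorption A = 44·0.67 + 63·0.21 + 107·0.3 + 32·0.08 + 148·0.12 = 95.13 m² sabins.
T₆₀ = 0.161 × 426 / 95.13 = 0.721 s.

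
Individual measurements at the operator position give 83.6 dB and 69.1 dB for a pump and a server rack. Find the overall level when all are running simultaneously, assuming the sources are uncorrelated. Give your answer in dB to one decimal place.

For uncorrelated sources the intensities add, so convert each level to linear form, sum, and take 10·log₁₀ of the total.
Σ 10^(L/10) = 10^(83.6/10) + 10^(69.1/10) = 2.372e+08.
L_total = 10·log₁₀(2.372e+08) = 83.75 dB.

83.8 dB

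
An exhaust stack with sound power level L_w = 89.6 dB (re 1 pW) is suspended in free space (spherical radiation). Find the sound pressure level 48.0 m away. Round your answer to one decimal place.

45.0 dB

L_p = L_w − 10·log₁₀(4π·r²) with r = 48.0 m.
4π·r² = 2.895e+04 m², 10·log₁₀ of that is 44.617 dB.
L_p = 89.6 − 44.617 = 44.98 dB.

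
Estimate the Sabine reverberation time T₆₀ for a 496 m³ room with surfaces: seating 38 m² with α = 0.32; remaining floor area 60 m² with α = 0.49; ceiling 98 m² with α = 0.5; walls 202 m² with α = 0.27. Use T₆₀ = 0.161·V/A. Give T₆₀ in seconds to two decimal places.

A = Σ Sᵢαᵢ = 38·0.32 + 60·0.49 + 98·0.5 + 202·0.27 = 145.10 m².
T₆₀ = 0.161·V/A = 0.161·496/145.10 = 0.550 s.

0.55 s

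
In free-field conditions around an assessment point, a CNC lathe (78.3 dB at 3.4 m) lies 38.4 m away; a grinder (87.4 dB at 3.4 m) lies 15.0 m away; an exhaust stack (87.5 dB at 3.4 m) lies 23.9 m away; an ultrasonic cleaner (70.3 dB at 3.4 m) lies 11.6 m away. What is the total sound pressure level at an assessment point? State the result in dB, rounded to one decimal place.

76.1 dB

First find each source's level at the receiver (point-source: −20·log₁₀(r/r_ref)), then combine on an intensity basis.
CNC lathe: 78.3 − 20·log₁₀(38.4/3.4) = 78.3 − 21.06 = 57.24 dB.
grinder: 87.4 − 20·log₁₀(15.0/3.4) = 87.4 − 12.89 = 74.51 dB.
exhaust stack: 87.5 − 20·log₁₀(23.9/3.4) = 87.5 − 16.94 = 70.56 dB.
ultrasonic cleaner: 70.3 − 20·log₁₀(11.6/3.4) = 70.3 − 10.66 = 59.64 dB.
Σ 10^(L/10) = 4.107e+07 → L_total = 10·log₁₀(4.107e+07) = 76.13 dB.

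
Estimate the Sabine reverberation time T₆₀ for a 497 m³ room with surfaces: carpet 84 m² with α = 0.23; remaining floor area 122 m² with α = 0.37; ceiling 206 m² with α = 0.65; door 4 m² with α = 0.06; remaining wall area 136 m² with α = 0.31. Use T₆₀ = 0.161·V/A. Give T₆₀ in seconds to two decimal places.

0.33 s

A = Σ Sᵢαᵢ = 84·0.23 + 122·0.37 + 206·0.65 + 4·0.06 + 136·0.31 = 240.76 m².
T₆₀ = 0.161 × 497 / 240.76 = 0.332 s.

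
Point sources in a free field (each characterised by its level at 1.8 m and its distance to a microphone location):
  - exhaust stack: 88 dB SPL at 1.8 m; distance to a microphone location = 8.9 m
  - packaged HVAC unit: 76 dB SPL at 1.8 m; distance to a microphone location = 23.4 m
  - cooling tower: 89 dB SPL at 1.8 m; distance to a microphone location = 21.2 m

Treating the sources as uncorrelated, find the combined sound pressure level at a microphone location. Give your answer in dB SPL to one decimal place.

75.0 dB SPL

Apply inverse-square spreading to bring every level to the receiver, then sum 10^(L/10).
exhaust stack: 88 − 20·log₁₀(8.9/1.8) = 88 − 13.88 = 74.12 dB SPL.
packaged HVAC unit: 76 − 20·log₁₀(23.4/1.8) = 76 − 22.28 = 53.72 dB SPL.
cooling tower: 89 − 20·log₁₀(21.2/1.8) = 89 − 21.42 = 67.58 dB SPL.
Σ 10^(L/10) = 3.177e+07 → L_total = 10·log₁₀(3.177e+07) = 75.02 dB SPL.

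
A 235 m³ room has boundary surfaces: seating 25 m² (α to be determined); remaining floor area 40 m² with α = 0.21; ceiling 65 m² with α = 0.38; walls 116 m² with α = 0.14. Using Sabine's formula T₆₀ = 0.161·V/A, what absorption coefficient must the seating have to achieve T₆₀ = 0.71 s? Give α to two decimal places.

0.16

A = 0.161·V/T₆₀ = 0.161·235/0.71 = 53.29 m² sabins.
Absorption from the other surfaces = 40·0.21 + 65·0.38 + 116·0.14 = 49.34 m², so the seating must supply 3.95 m² over 25 m².
α = 3.95/25 = 0.158.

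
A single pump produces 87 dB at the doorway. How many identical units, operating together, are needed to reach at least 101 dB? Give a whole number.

The shortfall is 101 − 87 = 14.0 dB, and N units add 10·log₁₀ N, so need 10·log₁₀ N ≥ 14.0.
N ≥ 10^(14.0/10) = 25.119, so N = 26.

26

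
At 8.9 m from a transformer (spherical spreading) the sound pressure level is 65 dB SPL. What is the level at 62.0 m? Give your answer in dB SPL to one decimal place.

48.1 dB SPL

For a point source, L₂ = L₁ − 20·log₁₀(r₂/r₁).
L₂ = 65 − 20·log₁₀(62.0/8.9) = 65 − 16.860 = 48.14 dB SPL.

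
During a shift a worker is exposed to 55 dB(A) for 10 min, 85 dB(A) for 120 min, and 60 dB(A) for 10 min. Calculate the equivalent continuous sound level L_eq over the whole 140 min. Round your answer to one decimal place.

Weight each interval's intensity by its duration and average over T = 140 min:
Σ tᵢ·10^(Lᵢ/10) = 10·10^(55/10) + 120·10^(85/10) + 10·10^(60/10) = 3.796e+10.
L_eq = 10·log₁₀(3.796e+10/140) = 84.33 dB(A).

84.3 dB(A)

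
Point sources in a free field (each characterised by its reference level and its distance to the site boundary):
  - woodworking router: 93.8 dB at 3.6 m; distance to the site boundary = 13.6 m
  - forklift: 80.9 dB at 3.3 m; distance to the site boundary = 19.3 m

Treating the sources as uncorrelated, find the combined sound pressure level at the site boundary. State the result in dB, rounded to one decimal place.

82.3 dB

Apply inverse-square spreading to bring every level to the receiver, then sum 10^(L/10).
woodworking router: 93.8 − 20·log₁₀(13.6/3.6) = 93.8 − 11.54 = 82.26 dB.
forklift: 80.9 − 20·log₁₀(19.3/3.3) = 80.9 − 15.34 = 65.56 dB.
Σ 10^(L/10) = 1.717e+08 → L_total = 10·log₁₀(1.717e+08) = 82.35 dB.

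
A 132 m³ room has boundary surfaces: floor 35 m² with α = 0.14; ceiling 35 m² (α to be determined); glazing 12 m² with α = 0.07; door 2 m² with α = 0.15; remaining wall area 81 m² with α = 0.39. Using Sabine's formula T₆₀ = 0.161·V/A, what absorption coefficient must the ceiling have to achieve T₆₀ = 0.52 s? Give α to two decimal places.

0.09

Required total absorption A = 0.161·132/0.52 = 40.87 m².
Absorption from the other surfaces = 35·0.14 + 12·0.07 + 2·0.15 + 81·0.39 = 37.63 m², so the ceiling must supply 3.24 m² over 35 m².
α = 3.24/35 = 0.093.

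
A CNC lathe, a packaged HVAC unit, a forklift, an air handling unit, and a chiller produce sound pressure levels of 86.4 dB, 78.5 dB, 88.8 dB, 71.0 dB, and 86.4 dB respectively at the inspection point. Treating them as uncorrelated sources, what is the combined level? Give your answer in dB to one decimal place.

92.3 dB

Incoherent sources combine by intensity addition: L_total = 10·log₁₀(Σ 10^(L_i/10)).
Σ 10^(L/10) = 10^(86.4/10) + 10^(78.5/10) + 10^(88.8/10) + 10^(71.0/10) + 10^(86.4/10) = 1.715e+09.
L_total = 10·log₁₀(1.715e+09) = 92.34 dB.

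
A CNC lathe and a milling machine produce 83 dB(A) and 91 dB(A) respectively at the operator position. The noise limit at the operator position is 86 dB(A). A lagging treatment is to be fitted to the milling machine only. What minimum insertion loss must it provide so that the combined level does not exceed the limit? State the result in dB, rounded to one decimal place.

8.0 dB

Fixed contribution from the other source: Σ 10^(L/10) = 10^(83/10) = 1.995e+08 (83.00 dB(A)).
The limit corresponds to 10^(86/10) = 3.981e+08; subtracting the fixed part leaves 1.986e+08 for the milling machine, i.e. 82.98 dB(A).
Required insertion loss = 91 − 82.98 = 8.02 dB.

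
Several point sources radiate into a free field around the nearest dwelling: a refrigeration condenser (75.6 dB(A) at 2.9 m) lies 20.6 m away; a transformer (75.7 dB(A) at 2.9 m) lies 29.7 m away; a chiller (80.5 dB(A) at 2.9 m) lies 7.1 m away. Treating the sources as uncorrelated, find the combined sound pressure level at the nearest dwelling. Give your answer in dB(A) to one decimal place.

Apply inverse-square spreading to bring every level to the receiver, then sum 10^(L/10).
refrigeration condenser: 75.6 − 20·log₁₀(20.6/2.9) = 75.6 − 17.03 = 58.57 dB(A).
transformer: 75.7 − 20·log₁₀(29.7/2.9) = 75.7 − 20.21 = 55.49 dB(A).
chiller: 80.5 − 20·log₁₀(7.1/2.9) = 80.5 − 7.78 = 72.72 dB(A).
Σ 10^(L/10) = 1.979e+07 → L_total = 10·log₁₀(1.979e+07) = 72.97 dB(A).

73.0 dB(A)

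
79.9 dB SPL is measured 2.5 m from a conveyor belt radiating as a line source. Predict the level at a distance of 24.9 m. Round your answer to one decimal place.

Cylindrical spreading from a line source gives a 10·log₁₀(r₂/r₁) drop.
L₂ = 79.9 − 10·log₁₀(24.9/2.5) = 79.9 − 9.983 = 69.92 dB SPL.

69.9 dB SPL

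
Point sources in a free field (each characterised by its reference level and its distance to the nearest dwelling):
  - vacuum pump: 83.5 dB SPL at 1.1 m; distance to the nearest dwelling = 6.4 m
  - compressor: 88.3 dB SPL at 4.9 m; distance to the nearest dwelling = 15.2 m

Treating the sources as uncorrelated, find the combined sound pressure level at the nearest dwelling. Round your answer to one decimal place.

78.9 dB SPL

Propagate each source to the receiver with L = L_ref − 20·log₁₀(r/r_ref), then add intensities.
vacuum pump: 83.5 − 20·log₁₀(6.4/1.1) = 83.5 − 15.30 = 68.20 dB SPL.
compressor: 88.3 − 20·log₁₀(15.2/4.9) = 88.3 − 9.83 = 78.47 dB SPL.
Σ 10^(L/10) = 7.687e+07 → L_total = 10·log₁₀(7.687e+07) = 78.86 dB SPL.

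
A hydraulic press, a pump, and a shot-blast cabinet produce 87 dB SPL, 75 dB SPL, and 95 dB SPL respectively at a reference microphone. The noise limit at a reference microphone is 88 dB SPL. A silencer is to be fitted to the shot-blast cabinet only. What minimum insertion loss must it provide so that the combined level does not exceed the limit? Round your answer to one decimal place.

15.1 dB

Fixed contribution from the other sources: Σ 10^(L/10) = 10^(87/10) + 10^(75/10) = 5.328e+08 (87.27 dB SPL).
To meet 88 dB SPL overall, the treated shot-blast cabinet may contribute at most 10^(88/10) − 5.328e+08 = 9.815e+07, i.e. 79.92 dB SPL.
Required insertion loss = 95 − 79.92 = 15.08 dB.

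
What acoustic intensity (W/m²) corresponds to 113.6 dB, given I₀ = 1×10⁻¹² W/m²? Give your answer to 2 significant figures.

L = 10·log₁₀(I/I₀) ⇒ I = I₀·10^(L/10) = 10⁻¹² × 10^11.36.

0.23 W/m²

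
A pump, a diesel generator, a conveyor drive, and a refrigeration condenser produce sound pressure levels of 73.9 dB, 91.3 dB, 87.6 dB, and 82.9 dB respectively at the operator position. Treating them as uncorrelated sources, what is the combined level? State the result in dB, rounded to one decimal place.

93.3 dB

Incoherent sources combine by intensity addition: L_total = 10·log₁₀(Σ 10^(L_i/10)).
Σ 10^(L/10) = 10^(73.9/10) + 10^(91.3/10) + 10^(87.6/10) + 10^(82.9/10) = 2.144e+09.
L_total = 10·log₁₀(2.144e+09) = 93.31 dB.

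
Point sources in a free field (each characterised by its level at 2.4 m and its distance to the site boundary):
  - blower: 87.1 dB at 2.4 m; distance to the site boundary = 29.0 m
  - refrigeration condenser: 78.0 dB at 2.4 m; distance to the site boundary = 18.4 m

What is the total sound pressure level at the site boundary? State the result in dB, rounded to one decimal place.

66.6 dB

Propagate each source to the receiver with L = L_ref − 20·log₁₀(r/r_ref), then add intensities.
blower: 87.1 − 20·log₁₀(29.0/2.4) = 87.1 − 21.64 = 65.46 dB.
refrigeration condenser: 78.0 − 20·log₁₀(18.4/2.4) = 78.0 − 17.69 = 60.31 dB.
Σ 10^(L/10) = 4.586e+06 → L_total = 10·log₁₀(4.586e+06) = 66.61 dB.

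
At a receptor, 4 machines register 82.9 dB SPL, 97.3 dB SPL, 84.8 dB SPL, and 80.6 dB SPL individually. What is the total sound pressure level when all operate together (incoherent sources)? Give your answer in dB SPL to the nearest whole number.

98 dB SPL

Incoherent sources combine by intensity addition: L_total = 10·log₁₀(Σ 10^(L_i/10)).
Σ 10^(L/10) = 10^(82.9/10) + 10^(97.3/10) + 10^(84.8/10) + 10^(80.6/10) = 5.982e+09.
L_total = 10·log₁₀(5.982e+09) = 97.77 dB SPL.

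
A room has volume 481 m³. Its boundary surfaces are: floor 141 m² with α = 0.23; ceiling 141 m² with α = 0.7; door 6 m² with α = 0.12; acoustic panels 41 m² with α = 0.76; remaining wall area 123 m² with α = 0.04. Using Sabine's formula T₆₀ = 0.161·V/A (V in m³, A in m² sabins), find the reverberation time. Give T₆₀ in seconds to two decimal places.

Summing Sᵢαᵢ: 141·0.23 + 141·0.7 + 6·0.12 + 41·0.76 + 123·0.04 = 167.93 m².
T₆₀ = 0.161 × 481 / 167.93 = 0.461 s.

0.46 s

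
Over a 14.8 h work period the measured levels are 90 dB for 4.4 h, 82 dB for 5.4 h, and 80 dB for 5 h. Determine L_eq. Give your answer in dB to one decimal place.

85.9 dB

L_eq = 10·log₁₀[(1/T)·Σ tᵢ·10^(Lᵢ/10)] with T = 14.8 h.
Σ tᵢ·10^(Lᵢ/10) = 4.4·10^(90/10) + 5.4·10^(82/10) + 5·10^(80/10) = 5.756e+09.
L_eq = 10·log₁₀(5.756e+09/14.8) = 85.90 dB.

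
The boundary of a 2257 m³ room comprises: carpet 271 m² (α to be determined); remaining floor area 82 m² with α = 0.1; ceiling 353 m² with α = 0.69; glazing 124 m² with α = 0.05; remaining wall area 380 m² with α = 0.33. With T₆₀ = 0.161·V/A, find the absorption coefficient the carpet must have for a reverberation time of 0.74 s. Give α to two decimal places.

0.40

A = 0.161·V/T₆₀ = 0.161·2257/0.74 = 491.05 m² sabins.
Absorption from the other surfaces = 82·0.1 + 353·0.69 + 124·0.05 + 380·0.33 = 383.37 m², so the carpet must supply 107.68 m² over 271 m².
α = 107.68/271 = 0.397.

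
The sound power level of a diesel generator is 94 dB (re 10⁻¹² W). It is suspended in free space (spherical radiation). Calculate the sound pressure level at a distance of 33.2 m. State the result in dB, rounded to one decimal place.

L_p = L_w − 10·log₁₀(4π·r²) with r = 33.2 m.
4π·r² = 1.385e+04 m², 10·log₁₀ of that is 41.415 dB.
L_p = 94 − 41.415 = 52.59 dB.

52.6 dB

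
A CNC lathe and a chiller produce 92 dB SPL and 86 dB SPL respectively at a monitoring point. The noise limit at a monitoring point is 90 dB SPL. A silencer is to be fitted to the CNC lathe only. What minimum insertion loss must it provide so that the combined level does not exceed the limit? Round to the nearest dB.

Everything except the CNC lathe sums to 10^(86/10) = 3.981e+08 in linear terms, 86.00 dB SPL.
To meet 90 dB SPL overall, the treated CNC lathe may contribute at most 10^(90/10) − 3.981e+08 = 6.019e+08, i.e. 87.80 dB SPL.
Required insertion loss = 92 − 87.80 = 4.20 dB.

4 dB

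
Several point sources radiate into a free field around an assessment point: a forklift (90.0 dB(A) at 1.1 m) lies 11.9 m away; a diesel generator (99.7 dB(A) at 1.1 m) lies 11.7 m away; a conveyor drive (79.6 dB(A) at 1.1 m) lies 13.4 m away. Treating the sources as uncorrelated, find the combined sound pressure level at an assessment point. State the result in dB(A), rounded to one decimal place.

Apply inverse-square spreading to bring every level to the receiver, then sum 10^(L/10).
forklift: 90.0 − 20·log₁₀(11.9/1.1) = 90.0 − 20.68 = 69.32 dB(A).
diesel generator: 99.7 − 20·log₁₀(11.7/1.1) = 99.7 − 20.54 = 79.16 dB(A).
conveyor drive: 79.6 − 20·log₁₀(13.4/1.1) = 79.6 − 21.71 = 57.89 dB(A).
Σ 10^(L/10) = 9.165e+07 → L_total = 10·log₁₀(9.165e+07) = 79.62 dB(A).

79.6 dB(A)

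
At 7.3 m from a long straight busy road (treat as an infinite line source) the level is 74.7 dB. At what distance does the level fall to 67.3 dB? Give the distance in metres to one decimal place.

Line-source spreading drops the level by 10·log₁₀(r₂/r₁); inverting, r₂/r₁ = 10^(ΔL/10).
r₂ = 7.3·10^((74.7−67.3)/10) = 7.3·10^(7.4/10) = 40.12 m.

40.1 m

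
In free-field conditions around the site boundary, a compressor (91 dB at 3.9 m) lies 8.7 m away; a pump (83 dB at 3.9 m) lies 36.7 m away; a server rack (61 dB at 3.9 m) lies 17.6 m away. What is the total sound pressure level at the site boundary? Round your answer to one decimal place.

First find each source's level at the receiver (point-source: −20·log₁₀(r/r_ref)), then combine on an intensity basis.
compressor: 91 − 20·log₁₀(8.7/3.9) = 91 − 6.97 = 84.03 dB.
pump: 83 − 20·log₁₀(36.7/3.9) = 83 − 19.47 = 63.53 dB.
server rack: 61 − 20·log₁₀(17.6/3.9) = 61 − 13.09 = 47.91 dB.
Σ 10^(L/10) = 2.553e+08 → L_total = 10·log₁₀(2.553e+08) = 84.07 dB.

84.1 dB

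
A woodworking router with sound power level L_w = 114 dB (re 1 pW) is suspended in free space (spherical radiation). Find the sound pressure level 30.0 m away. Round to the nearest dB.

73 dB

The power spreads over a sphere of area 4π·r², so L_p = L_w − 10·log₁₀(4π·r²).
4π·r² = 1.131e+04 m², 10·log₁₀ of that is 40.535 dB.
L_p = 114 − 40.535 = 73.47 dB.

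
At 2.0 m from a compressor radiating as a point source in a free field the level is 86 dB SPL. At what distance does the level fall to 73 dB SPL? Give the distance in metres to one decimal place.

Point-source spreading drops the level by 20·log₁₀(r₂/r₁); inverting, r₂/r₁ = 10^(ΔL/20).
r₂ = 2.0·10^((86−73)/20) = 2.0·10^(13.0/20) = 8.93 m.

8.9 m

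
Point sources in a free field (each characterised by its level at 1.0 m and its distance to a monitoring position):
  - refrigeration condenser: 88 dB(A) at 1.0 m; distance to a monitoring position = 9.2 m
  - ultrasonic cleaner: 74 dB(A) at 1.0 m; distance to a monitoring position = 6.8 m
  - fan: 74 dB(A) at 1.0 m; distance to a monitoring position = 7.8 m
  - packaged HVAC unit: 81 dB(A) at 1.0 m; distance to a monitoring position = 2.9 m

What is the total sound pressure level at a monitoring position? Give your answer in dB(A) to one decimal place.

73.7 dB(A)

Apply inverse-square spreading to bring every level to the receiver, then sum 10^(L/10).
refrigeration condenser: 88 − 20·log₁₀(9.2/1.0) = 88 − 19.28 = 68.72 dB(A).
ultrasonic cleaner: 74 − 20·log₁₀(6.8/1.0) = 74 − 16.65 = 57.35 dB(A).
fan: 74 − 20·log₁₀(7.8/1.0) = 74 − 17.84 = 56.16 dB(A).
packaged HVAC unit: 81 − 20·log₁₀(2.9/1.0) = 81 − 9.25 = 71.75 dB(A).
Σ 10^(L/10) = 2.338e+07 → L_total = 10·log₁₀(2.338e+07) = 73.69 dB(A).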